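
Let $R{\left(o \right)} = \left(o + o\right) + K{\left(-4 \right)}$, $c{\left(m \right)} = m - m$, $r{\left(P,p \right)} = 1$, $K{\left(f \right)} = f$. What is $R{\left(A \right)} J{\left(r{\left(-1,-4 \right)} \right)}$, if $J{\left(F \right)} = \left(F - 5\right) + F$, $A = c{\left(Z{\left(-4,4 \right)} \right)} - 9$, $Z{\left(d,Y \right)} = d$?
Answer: $66$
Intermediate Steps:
$c{\left(m \right)} = 0$
$A = -9$ ($A = 0 - 9 = -9$)
$J{\left(F \right)} = -5 + 2 F$ ($J{\left(F \right)} = \left(-5 + F\right) + F = -5 + 2 F$)
$R{\left(o \right)} = -4 + 2 o$ ($R{\left(o \right)} = \left(o + o\right) - 4 = 2 o - 4 = -4 + 2 o$)
$R{\left(A \right)} J{\left(r{\left(-1,-4 \right)} \right)} = \left(-4 + 2 \left(-9\right)\right) \left(-5 + 2 \cdot 1\right) = \left(-4 - 18\right) \left(-5 + 2\right) = \left(-22\right) \left(-3\right) = 66$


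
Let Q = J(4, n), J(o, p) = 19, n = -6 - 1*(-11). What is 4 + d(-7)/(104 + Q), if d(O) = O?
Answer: 485/123 ≈ 3.9431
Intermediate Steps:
n = 5 (n = -6 + 11 = 5)
Q = 19
4 + d(-7)/(104 + Q) = 4 - 7/(104 + 19) = 4 - 7/123 = 485/123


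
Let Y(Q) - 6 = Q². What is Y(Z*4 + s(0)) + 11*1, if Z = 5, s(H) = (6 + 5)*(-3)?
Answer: 186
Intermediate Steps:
s(H) = -33 (s(H) = 11*(-3) = -33)
Y(Q) = 6 + Q²
Y(Z*4 + s(0)) + 11*1 = (6 + (5*4 - 33)²) + 11*1 = (6 + (20 - 33)²) + 11 = (6 + (-13)²) + 11 = (6 + 169) + 11 = 175 + 11 = 186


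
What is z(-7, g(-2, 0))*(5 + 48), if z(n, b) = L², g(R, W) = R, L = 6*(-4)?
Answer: 30528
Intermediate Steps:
L = -24
z(n, b) = 576 (z(n, b) = (-24)² = 576)
z(-7, g(-2, 0))*(5 + 48) = 576*(5 + 48) = 576*53 = 30528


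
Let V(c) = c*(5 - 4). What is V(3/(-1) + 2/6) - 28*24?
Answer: -2024/3 ≈ -674.67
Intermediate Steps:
V(c) = c (V(c) = c*1 = c)
V(3/(-1) + 2/6) - 28*24 = (3/(-1) + 2/6) - 28*24 = (3*(-1) + 2*(⅙)) - 672 = (-3 + ⅓) - 672 = -8/3 - 672 = -2024/3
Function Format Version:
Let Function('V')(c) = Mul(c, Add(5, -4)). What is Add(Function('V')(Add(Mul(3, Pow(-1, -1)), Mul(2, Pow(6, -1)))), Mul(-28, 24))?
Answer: Rational(-2024, 3) ≈ -674.67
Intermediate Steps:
Function('V')(c) = c (Function('V')(c) = Mul(c, 1) = c)
Add(Function('V')(Add(Mul(3, Pow(-1, -1)), Mul(2, Pow(6, -1)))), Mul(-28, 24)) = Add(Add(Mul(3, Pow(-1, -1)), Mul(2, Pow(6, -1))), Mul(-28, 24)) = Add(Add(Mul(3, -1), Mul(2, Rational(1, 6))), -672) = Add(Add(-3, Rational(1, 3)), -672) = Add(Rational(-8, 3), -672) = Rational(-2024, 3)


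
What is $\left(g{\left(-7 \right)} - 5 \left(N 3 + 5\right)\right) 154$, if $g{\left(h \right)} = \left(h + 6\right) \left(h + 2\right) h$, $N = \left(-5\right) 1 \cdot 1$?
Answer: $2310$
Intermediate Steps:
$N = -5$ ($N = \left(-5\right) 1 = -5$)
$g{\left(h \right)} = h \left(2 + h\right) \left(6 + h\right)$ ($g{\left(h \right)} = \left(6 + h\right) \left(2 + h\right) h = \left(2 + h\right) \left(6 + h\right) h = h \left(2 + h\right) \left(6 + h\right)$)
$\left(g{\left(-7 \right)} - 5 \left(N 3 + 5\right)\right) 154 = \left(- 7 \left(12 + \left(-7\right)^{2} + 8 \left(-7\right)\right) - 5 \left(\left(-5\right) 3 + 5\right)\right) 154 = \left(- 7 \left(12 + 49 - 56\right) - 5 \left(-15 + 5\right)\right) 154 = \left(\left(-7\right) 5 - -50\right) 154 = \left(-35 + 50\right) 154 = 15 \cdot 154 = 2310$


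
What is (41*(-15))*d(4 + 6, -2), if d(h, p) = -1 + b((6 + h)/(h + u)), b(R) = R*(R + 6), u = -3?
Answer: -540585/49 ≈ -11032.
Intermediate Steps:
b(R) = R*(6 + R)
d(h, p) = -1 + (6 + h)*(6 + (6 + h)/(-3 + h))/(-3 + h) (d(h, p) = -1 + ((6 + h)/(h - 3))*(6 + (6 + h)/(h - 3)) = -1 + ((6 + h)/(-3 + h))*(6 + (6 + h)/(-3 + h)) = -1 + (6 + h)*(6 + (6 + h)/(-3 + h))/(-3 + h))
(41*(-15))*d(4 + 6, -2) = (41*(-15))*((-(-3 + (4 + 6))² + (-12 + 7*(4 + 6))*(6 + (4 + 6)))/(-3 + (4 + 6))²) = -615*(-(-3 + 10)² + (-12 + 7*10)*(6 + 10))/(-3 + 10)² = -615*(-1*7² + (-12 + 70)*16)/7² = -615*(-1*49 + 58*16)/49 = -615*(-49 + 928)/49 = -615*879/49 = -540585/49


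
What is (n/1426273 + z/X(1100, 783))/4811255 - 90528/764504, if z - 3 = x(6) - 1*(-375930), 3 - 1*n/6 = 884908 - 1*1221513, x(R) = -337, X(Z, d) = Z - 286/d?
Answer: -33409706603490576302646/282313098635870440353215 ≈ -0.11834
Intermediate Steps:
X(Z, d) = Z - 286/d
n = 2019648 (n = 18 - 6*(884908 - 1*1221513) = 18 - 6*(884908 - 1221513) = 18 - 6*(-336605) = 18 + 2019630 = 2019648)
z = 375596 (z = 3 + (-337 - 1*(-375930)) = 3 + (-337 + 375930) = 3 + 375593 = 375596)
(n/1426273 + z/X(1100, 783))/4811255 - 90528/764504 = (2019648/1426273 + 375596/(1100 - 286/783))/4811255 - 90528/764504 = (2019648*(1/1426273) + 375596/(1100 - 286*1/783))*(1/4811255) - 90528*1/764504 = (2019648/1426273 + 375596/(1100 - 286/783))*(1/4811255) - 11316/95563 = (2019648/1426273 + 375596/(861014/783))*(1/4811255) - 11316/95563 = (2019648/1426273 + 375596*(783/861014))*(1/4811255) - 11316/95563 = (2019648/1426273 + 147045834/430507)*(1/4811255) - 11316/95563 = (210596975398218/614020510411)*(1/4811255) - 11316/95563 = 210596975398218/2954209250817475805 - 11316/95563 = -33409706603490576302646/282313098635870440353215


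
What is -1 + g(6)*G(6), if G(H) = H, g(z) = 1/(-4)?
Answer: -5/2 ≈ -2.5000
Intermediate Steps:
g(z) = -¼
-1 + g(6)*G(6) = -1 - ¼*6 = -1 - 3/2 = -5/2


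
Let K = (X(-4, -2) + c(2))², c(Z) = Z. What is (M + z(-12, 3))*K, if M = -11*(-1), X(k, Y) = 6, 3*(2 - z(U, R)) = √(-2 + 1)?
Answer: 832 - 64*I/3 ≈ 832.0 - 21.333*I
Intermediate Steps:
z(U, R) = 2 - I/3 (z(U, R) = 2 - √(-2 + 1)/3 = 2 - I/3)
K = 64 (K = (6 + 2)² = 8² = 64)
M = 11
(M + z(-12, 3))*K = (11 + (2 - I/3))*64 = (13 - I/3)*64 = 832 - 64*I/3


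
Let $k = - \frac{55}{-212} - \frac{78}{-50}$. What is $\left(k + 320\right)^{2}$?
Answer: $\frac{2909218043449}{28090000} \approx 1.0357 \cdot 10^{5}$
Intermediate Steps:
$k = \frac{9643}{5300}$ ($k = \left(-55\right) \left(- \frac{1}{212}\right) - - \frac{39}{25} = \frac{55}{212} + \frac{39}{25} = \frac{9643}{5300} \approx 1.8194$)
$\left(k + 320\right)^{2} = \left(\frac{9643}{5300} + 320\right)^{2} = \left(\frac{1705643}{5300}\right)^{2} = \frac{2909218043449}{28090000}$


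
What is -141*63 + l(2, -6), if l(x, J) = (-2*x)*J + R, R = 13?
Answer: -8846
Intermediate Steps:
l(x, J) = 13 - 2*J*x (l(x, J) = (-2*x)*J + 13 = -2*J*x + 13 = 13 - 2*J*x)
-141*63 + l(2, -6) = -141*63 + (13 - 2*(-6)*2) = -8883 + (13 + 24) = -8883 + 37 = -8846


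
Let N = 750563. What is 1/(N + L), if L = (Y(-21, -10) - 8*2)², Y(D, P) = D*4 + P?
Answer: 1/762663 ≈ 1.3112e-6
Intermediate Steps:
Y(D, P) = P + 4*D (Y(D, P) = 4*D + P = P + 4*D)
L = 12100 (L = ((-10 + 4*(-21)) - 8*2)² = ((-10 - 84) - 16)² = (-94 - 16)² = (-110)² = 12100)
1/(N + L) = 1/(750563 + 12100) = 1/762663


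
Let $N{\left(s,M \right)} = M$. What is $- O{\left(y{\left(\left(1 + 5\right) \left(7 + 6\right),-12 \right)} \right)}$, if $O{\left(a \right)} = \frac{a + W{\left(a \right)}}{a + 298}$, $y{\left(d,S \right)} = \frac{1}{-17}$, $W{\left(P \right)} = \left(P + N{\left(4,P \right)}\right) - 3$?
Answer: $\frac{54}{5065} \approx 0.010661$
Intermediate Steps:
$W{\left(P \right)} = -3 + 2 P$ ($W{\left(P \right)} = \left(P + P\right) - 3 = 2 P - 3 = -3 + 2 P$)
$y{\left(d,S \right)} = - \frac{1}{17}$
$O{\left(a \right)} = \frac{-3 + 3 a}{298 + a}$ ($O{\left(a \right)} = \frac{a + \left(-3 + 2 a\right)}{a + 298} = \frac{-3 + 3 a}{298 + a}$)
$- O{\left(y{\left(\left(1 + 5\right) \left(7 + 6\right),-12 \right)} \right)} = - \frac{3 \left(-1 - \frac{1}{17}\right)}{298 - \frac{1}{17}} = - \frac{3 \left(-18\right)}{\frac{5065}{17} \cdot 17} = - \frac{3 \cdot 17 \left(-18\right)}{5065 \cdot 17} = \left(-1\right) \left(- \frac{54}{5065}\right) = \frac{54}{5065}$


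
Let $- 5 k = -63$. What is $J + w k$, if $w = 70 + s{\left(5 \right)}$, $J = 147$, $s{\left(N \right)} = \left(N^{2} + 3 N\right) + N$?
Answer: $1596$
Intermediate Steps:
$k = \frac{63}{5}$ ($k = \left(- \frac{1}{5}\right) \left(-63\right) = \frac{63}{5} \approx 12.6$)
$s{\left(N \right)} = N^{2} + 4 N$
$w = 115$ ($w = 70 + 5 \left(4 + 5\right) = 70 + 5 \cdot 9 = 70 + 45 = 115$)
$J + w k = 147 + 115 \cdot \frac{63}{5} = 147 + 1449 = 1596$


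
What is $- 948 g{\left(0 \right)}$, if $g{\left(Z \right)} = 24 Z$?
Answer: $0$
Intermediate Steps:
$- 948 g{\left(0 \right)} = - 948 \cdot 24 \cdot 0 = \left(-948\right) 0 = 0$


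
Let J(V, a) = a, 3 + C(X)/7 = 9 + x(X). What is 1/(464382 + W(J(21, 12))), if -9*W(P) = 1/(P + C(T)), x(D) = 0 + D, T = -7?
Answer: 45/20897189 ≈ 2.1534e-6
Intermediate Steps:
x(D) = D
C(X) = 42 + 7*X (C(X) = -21 + 7*(9 + X) = -21 + (63 + 7*X) = 42 + 7*X)
W(P) = -1/(9*(-7 + P)) (W(P) = -1/(9*(P + (42 + 7*(-7)))) = -1/(9*(P + (42 - 49))) = -1/(9*(P - 7)) = -1/(9*(-7 + P)))
1/(464382 + W(J(21, 12))) = 1/(464382 - 1/(-63 + 9*12)) = 1/(464382 - 1/(-63 + 108)) = 1/(464382 - 1/45) = 1/(20897189/45) = 45/20897189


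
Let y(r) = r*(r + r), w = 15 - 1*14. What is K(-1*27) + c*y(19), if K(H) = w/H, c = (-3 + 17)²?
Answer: 3820823/27 ≈ 1.4151e+5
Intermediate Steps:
w = 1 (w = 15 - 14 = 1)
y(r) = 2*r² (y(r) = r*(2*r) = 2*r²)
c = 196 (c = 14² = 196)
K(H) = 1/H
K(-1*27) + c*y(19) = 1/(-1*27) + 196*(2*19²) = 1/(-27) + 196*(2*361) = -1/27 + 196*722 = -1/27 + 141512 = 3820823/27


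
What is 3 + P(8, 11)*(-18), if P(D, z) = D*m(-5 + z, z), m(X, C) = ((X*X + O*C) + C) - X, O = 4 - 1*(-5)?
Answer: -20157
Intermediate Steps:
O = 9 (O = 4 + 5 = 9)
m(X, C) = X² - X + 10*C (m(X, C) = ((X*X + 9*C) + C) - X = ((X² + 9*C) + C) - X = (X² + 10*C) - X = X² - X + 10*C)
P(D, z) = D*(5 + (-5 + z)² + 9*z) (P(D, z) = D*((-5 + z)² - (-5 + z) + 10*z) = D*((-5 + z)² + (5 - z) + 10*z) = D*(5 + (-5 + z)² + 9*z))
3 + P(8, 11)*(-18) = 3 + (8*(30 + 11² - 1*11))*(-18) = 3 + (8*(30 + 121 - 11))*(-18) = 3 + (8*140)*(-18) = 3 + 1120*(-18) = 3 - 20160 = -20157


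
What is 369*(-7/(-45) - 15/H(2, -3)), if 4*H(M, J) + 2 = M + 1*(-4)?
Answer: 27962/5 ≈ 5592.4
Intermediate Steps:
H(M, J) = -3/2 + M/4 (H(M, J) = -1/2 + (M + 1*(-4))/4 = -1/2 + (M - 4)/4 = -1/2 + (-4 + M)/4 = -1/2 + (-1 + M/4) = -3/2 + M/4)
369*(-7/(-45) - 15/H(2, -3)) = 369*(-7/(-45) - 15/(-3/2 + (1/4)*2)) = 369*(-7*(-1/45) - 15/(-3/2 + 1/2)) = 369*(7/45 - 15/(-1)) = 369*(7/45 - 15*(-1)) = 369*(7/45 + 15) = 369*(682/45) = 27962/5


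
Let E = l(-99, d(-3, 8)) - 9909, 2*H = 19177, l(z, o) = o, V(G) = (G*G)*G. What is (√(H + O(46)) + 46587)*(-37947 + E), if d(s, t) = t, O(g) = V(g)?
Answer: -2229094776 - 71772*√47522 ≈ -2.2447e+9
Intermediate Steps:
V(G) = G³ (V(G) = G²*G = G³)
O(g) = g³
H = 19177/2 (H = (½)*19177 = 19177/2 ≈ 9588.5)
E = -9901 (E = 8 - 9909 = -9901)
(√(H + O(46)) + 46587)*(-37947 + E) = (√(19177/2 + 46³) + 46587)*(-37947 - 9901) = (√(19177/2 + 97336) + 46587)*(-47848) = (√(213849/2) + 46587)*(-47848) = (3*√47522/2 + 46587)*(-47848) = (46587 + 3*√47522/2)*(-47848) = -2229094776 - 71772*√47522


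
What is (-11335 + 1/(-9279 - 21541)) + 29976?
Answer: 574515619/30820 ≈ 18641.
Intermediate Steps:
(-11335 + 1/(-9279 - 21541)) + 29976 = (-11335 + 1/(-30820)) + 29976 = (-11335 - 1/30820) + 29976 = -349344701/30820 + 29976 = 574515619/30820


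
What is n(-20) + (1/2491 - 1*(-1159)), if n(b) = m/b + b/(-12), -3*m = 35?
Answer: 11570699/9964 ≈ 1161.3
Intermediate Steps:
m = -35/3 (m = -1/3*35 = -35/3 ≈ -11.667)
n(b) = -35/(3*b) - b/12 (n(b) = -35/(3*b) + b/(-12) = -35/(3*b) + b*(-1/12) = -35/(3*b) - b/12)
n(-20) + (1/2491 - 1*(-1159)) = (1/12)*(-140 - 1*(-20)**2)/(-20) + (1/2491 - 1*(-1159)) = (1/12)*(-1/20)*(-140 - 1*400) + (1/2491 + 1159) = (1/12)*(-1/20)*(-140 - 400) + 2887070/2491 = (1/12)*(-1/20)*(-540) + 2887070/2491 = 9/4 + 2887070/2491 = 11570699/9964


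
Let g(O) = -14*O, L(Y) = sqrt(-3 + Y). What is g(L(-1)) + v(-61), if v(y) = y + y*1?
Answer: -122 - 28*I ≈ -122.0 - 28.0*I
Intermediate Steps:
v(y) = 2*y (v(y) = y + y = 2*y)
g(L(-1)) + v(-61) = -14*sqrt(-3 - 1) + 2*(-61) = -28*I - 122 = -122 - 28*I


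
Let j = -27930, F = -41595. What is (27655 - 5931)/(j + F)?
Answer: -21724/69525 ≈ -0.31246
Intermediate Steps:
(27655 - 5931)/(j + F) = (27655 - 5931)/(-27930 - 41595) = 21724/(-69525) = 21724*(-1/69525) = -21724/69525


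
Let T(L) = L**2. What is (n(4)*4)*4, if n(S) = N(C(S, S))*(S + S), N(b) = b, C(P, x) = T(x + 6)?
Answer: 12800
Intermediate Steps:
C(P, x) = (6 + x)**2 (C(P, x) = (x + 6)**2 = (6 + x)**2)
n(S) = 2*S*(6 + S)**2 (n(S) = (6 + S)**2*(S + S) = (6 + S)**2*(2*S) = 2*S*(6 + S)**2)
(n(4)*4)*4 = ((2*4*(6 + 4)**2)*4)*4 = ((2*4*10**2)*4)*4 = ((2*4*100)*4)*4 = (800*4)*4 = 3200*4 = 12800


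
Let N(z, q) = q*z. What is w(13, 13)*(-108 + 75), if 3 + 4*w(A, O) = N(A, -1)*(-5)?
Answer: -1023/2 ≈ -511.50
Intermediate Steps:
w(A, O) = -3/4 + 5*A/4 (w(A, O) = -3/4 + (-A*(-5))/4 = -3/4 + (5*A)/4 = -3/4 + 5*A/4)
w(13, 13)*(-108 + 75) = (-3/4 + (5/4)*13)*(-108 + 75) = (-3/4 + 65/4)*(-33) = (31/2)*(-33) = -1023/2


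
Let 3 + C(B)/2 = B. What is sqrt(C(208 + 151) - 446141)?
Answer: I*sqrt(445429) ≈ 667.4*I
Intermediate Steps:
C(B) = -6 + 2*B
sqrt(C(208 + 151) - 446141) = sqrt((-6 + 2*(208 + 151)) - 446141) = sqrt((-6 + 2*359) - 446141) = sqrt((-6 + 718) - 446141) = sqrt(712 - 446141) = sqrt(-445429) = I*sqrt(445429)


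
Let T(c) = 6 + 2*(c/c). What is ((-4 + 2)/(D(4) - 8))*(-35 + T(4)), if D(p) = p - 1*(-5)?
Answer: 54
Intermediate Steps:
D(p) = 5 + p (D(p) = p + 5 = 5 + p)
T(c) = 8 (T(c) = 6 + 2*1 = 6 + 2 = 8)
((-4 + 2)/(D(4) - 8))*(-35 + T(4)) = ((-4 + 2)/((5 + 4) - 8))*(-35 + 8) = -2/(9 - 8)*(-27) = -2/1*(-27) = -2*1*(-27) = -2*(-27) = 54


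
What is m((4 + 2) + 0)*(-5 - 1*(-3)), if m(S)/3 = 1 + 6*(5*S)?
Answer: -1086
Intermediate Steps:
m(S) = 3 + 90*S (m(S) = 3*(1 + 6*(5*S)) = 3*(1 + 30*S) = 3 + 90*S)
m((4 + 2) + 0)*(-5 - 1*(-3)) = (3 + 90*((4 + 2) + 0))*(-5 - 1*(-3)) = (3 + 90*(6 + 0))*(-5 + 3) = (3 + 90*6)*(-2) = (3 + 540)*(-2) = 543*(-2) = -1086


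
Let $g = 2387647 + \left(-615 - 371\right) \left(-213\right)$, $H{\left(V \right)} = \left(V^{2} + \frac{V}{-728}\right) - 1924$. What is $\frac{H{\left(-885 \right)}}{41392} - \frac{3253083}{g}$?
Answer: $\frac{197070620084491}{11182345166720} \approx 17.623$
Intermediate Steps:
$H{\left(V \right)} = -1924 + V^{2} - \frac{V}{728}$ ($H{\left(V \right)} = \left(V^{2} - \frac{V}{728}\right) - 1924 = -1924 + V^{2} - \frac{V}{728}$)
$g = 2597665$ ($g = 2387647 - -210018 = 2387647 + 210018 = 2597665$)
$\frac{H{\left(-885 \right)}}{41392} - \frac{3253083}{g} = \frac{-1924 + \left(-885\right)^{2} - - \frac{885}{728}}{41392} - \frac{3253083}{2597665} = \left(-1924 + 783225 + \frac{885}{728}\right) \frac{1}{41392} - \frac{3253083}{2597665} = \frac{568788013}{728} \cdot \frac{1}{41392} - \frac{3253083}{2597665} = \frac{568788013}{30133376} - \frac{3253083}{2597665} = \frac{197070620084491}{11182345166720}$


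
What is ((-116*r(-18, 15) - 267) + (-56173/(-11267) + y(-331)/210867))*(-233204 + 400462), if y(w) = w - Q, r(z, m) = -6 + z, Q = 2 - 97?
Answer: 1002181142500510336/2375838489 ≈ 4.2182e+8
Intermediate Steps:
Q = -95
y(w) = 95 + w (y(w) = w - 1*(-95) = w + 95 = 95 + w)
((-116*r(-18, 15) - 267) + (-56173/(-11267) + y(-331)/210867))*(-233204 + 400462) = ((-116*(-6 - 18) - 267) + (-56173/(-11267) + (95 - 331)/210867))*(-233204 + 400462) = ((-116*(-24) - 267) + (-56173*(-1/11267) - 236*1/210867))*167258 = ((2784 - 267) + (56173/11267 - 236/210867))*167258 = (2517 + 11842372979/2375838489)*167258 = (5991827849792/2375838489)*167258 = 1002181142500510336/2375838489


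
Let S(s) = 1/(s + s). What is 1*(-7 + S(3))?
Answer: -41/6 ≈ -6.8333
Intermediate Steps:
S(s) = 1/(2*s)
1*(-7 + S(3)) = 1*(-7 + (½)/3) = 1*(-7 + (½)*(⅓)) = 1*(-7 + ⅙) = 1*(-41/6) = -41/6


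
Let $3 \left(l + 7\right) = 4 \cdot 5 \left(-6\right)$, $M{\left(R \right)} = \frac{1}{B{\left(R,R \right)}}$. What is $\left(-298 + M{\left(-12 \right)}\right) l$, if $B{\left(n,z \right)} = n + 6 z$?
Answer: $\frac{1176551}{84} \approx 14007.0$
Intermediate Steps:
$M{\left(R \right)} = \frac{1}{7 R}$ ($M{\left(R \right)} = \frac{1}{R + 6 R} = \frac{1}{7 R}$)
$l = -47$ ($l = -7 + \frac{4 \cdot 5 \left(-6\right)}{3} = -7 + \frac{20 \left(-6\right)}{3} = -7 + \frac{1}{3} \left(-120\right) = -7 - 40 = -47$)
$\left(-298 + M{\left(-12 \right)}\right) l = \left(-298 + \frac{1}{7 \left(-12\right)}\right) \left(-47\right) = \left(-298 + \frac{1}{7} \left(- \frac{1}{12}\right)\right) \left(-47\right) = \left(-298 - \frac{1}{84}\right) \left(-47\right) = \left(- \frac{25033}{84}\right) \left(-47\right) = \frac{1176551}{84}$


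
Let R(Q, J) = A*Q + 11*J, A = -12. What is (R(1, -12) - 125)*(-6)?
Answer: 1614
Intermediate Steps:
R(Q, J) = -12*Q + 11*J
(R(1, -12) - 125)*(-6) = ((-12*1 + 11*(-12)) - 125)*(-6) = ((-12 - 132) - 125)*(-6) = (-144 - 125)*(-6) = -269*(-6) = 1614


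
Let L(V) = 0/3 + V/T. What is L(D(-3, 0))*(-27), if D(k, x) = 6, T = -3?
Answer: 54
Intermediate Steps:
L(V) = -V/3 (L(V) = 0/3 + V/(-3) = 0*(1/3) + V*(-1/3) = 0 - V/3 = -V/3)
L(D(-3, 0))*(-27) = -1/3*6*(-27) = -2*(-27) = 54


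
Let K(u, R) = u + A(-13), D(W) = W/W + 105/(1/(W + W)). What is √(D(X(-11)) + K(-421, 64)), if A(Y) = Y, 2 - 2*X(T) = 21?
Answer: 2*I*√607 ≈ 49.275*I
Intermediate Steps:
X(T) = -19/2 (X(T) = 1 - ½*21 = 1 - 21/2 = -19/2)
D(W) = 1 + 210*W (D(W) = 1 + 105/(1/(2*W)) = 1 + 105/((1/(2*W))) = 1 + 105*(2*W) = 1 + 210*W)
K(u, R) = -13 + u (K(u, R) = u - 13 = -13 + u)
√(D(X(-11)) + K(-421, 64)) = √((1 + 210*(-19/2)) + (-13 - 421)) = √((1 - 1995) - 434) = √(-1994 - 434) = √(-2428) = 2*I*√607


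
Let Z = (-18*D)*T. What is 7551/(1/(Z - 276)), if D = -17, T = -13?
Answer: -32121954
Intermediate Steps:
Z = -3978 (Z = -18*(-17)*(-13) = 306*(-13) = -3978)
7551/(1/(Z - 276)) = 7551/(1/(-3978 - 276)) = 7551/(1/(-4254)) = 7551/(-1/4254) = 7551*(-4254) = -32121954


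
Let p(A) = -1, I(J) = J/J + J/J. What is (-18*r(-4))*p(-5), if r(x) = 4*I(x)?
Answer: 144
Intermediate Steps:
I(J) = 2 (I(J) = 1 + 1 = 2)
r(x) = 8 (r(x) = 4*2 = 8)
(-18*r(-4))*p(-5) = -18*8*(-1) = -144*(-1) = 144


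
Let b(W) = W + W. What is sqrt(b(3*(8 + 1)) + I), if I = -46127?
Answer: I*sqrt(46073) ≈ 214.65*I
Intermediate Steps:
b(W) = 2*W
sqrt(b(3*(8 + 1)) + I) = sqrt(2*(3*(8 + 1)) - 46127) = sqrt(2*(3*9) - 46127) = sqrt(2*27 - 46127) = sqrt(54 - 46127) = sqrt(-46073) = I*sqrt(46073)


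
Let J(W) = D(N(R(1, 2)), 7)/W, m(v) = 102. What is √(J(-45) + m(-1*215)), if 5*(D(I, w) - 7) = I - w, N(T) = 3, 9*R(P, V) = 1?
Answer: √22919/15 ≈ 10.093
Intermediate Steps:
R(P, V) = ⅑ (R(P, V) = (⅑)*1 = ⅑)
D(I, w) = 7 - w/5 + I/5 (D(I, w) = 7 + (I - w)/5 = 7 + (-w/5 + I/5) = 7 - w/5 + I/5)
J(W) = 31/(5*W) (J(W) = (7 - ⅕*7 + (⅕)*3)/W = (7 - 7/5 + ⅗)/W = 31/(5*W))
√(J(-45) + m(-1*215)) = √((31/5)/(-45) + 102) = √((31/5)*(-1/45) + 102) = √(-31/225 + 102) = √(22919/225) = √22919/15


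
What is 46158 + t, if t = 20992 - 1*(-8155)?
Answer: 75305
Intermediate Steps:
t = 29147 (t = 20992 + 8155 = 29147)
46158 + t = 46158 + 29147 = 75305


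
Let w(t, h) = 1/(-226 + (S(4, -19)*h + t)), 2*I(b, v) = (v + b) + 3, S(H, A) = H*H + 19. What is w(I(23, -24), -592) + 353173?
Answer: 7397208484/20945 ≈ 3.5317e+5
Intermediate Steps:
S(H, A) = 19 + H² (S(H, A) = H² + 19 = 19 + H²)
I(b, v) = 3/2 + b/2 + v/2 (I(b, v) = ((v + b) + 3)/2 = ((b + v) + 3)/2 = (3 + b + v)/2 = 3/2 + b/2 + v/2)
w(t, h) = 1/(-226 + t + 35*h) (w(t, h) = 1/(-226 + ((19 + 4²)*h + t)) = 1/(-226 + ((19 + 16)*h + t)) = 1/(-226 + (35*h + t)) = 1/(-226 + (t + 35*h)) = 1/(-226 + t + 35*h))
w(I(23, -24), -592) + 353173 = 1/(-226 + (3/2 + (½)*23 + (½)*(-24)) + 35*(-592)) + 353173 = 1/(-226 + (3/2 + 23/2 - 12) - 20720) + 353173 = 1/(-226 + 1 - 20720) + 353173 = 1/(-20945) + 353173 = -1/20945 + 353173 = 7397208484/20945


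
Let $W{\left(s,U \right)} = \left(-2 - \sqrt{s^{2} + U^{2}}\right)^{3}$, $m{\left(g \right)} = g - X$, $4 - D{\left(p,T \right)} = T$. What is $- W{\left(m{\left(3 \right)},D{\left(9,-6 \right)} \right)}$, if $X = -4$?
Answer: $\left(2 + \sqrt{149}\right)^{3} \approx 2867.3$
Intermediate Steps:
$D{\left(p,T \right)} = 4 - T$
$m{\left(g \right)} = 4 + g$ ($m{\left(g \right)} = g - -4 = g + 4 = 4 + g$)
$W{\left(s,U \right)} = \left(-2 - \sqrt{U^{2} + s^{2}}\right)^{3}$
$- W{\left(m{\left(3 \right)},D{\left(9,-6 \right)} \right)} = - \left(-1\right) \left(2 + \sqrt{\left(4 - -6\right)^{2} + \left(4 + 3\right)^{2}}\right)^{3} = - \left(-1\right) \left(2 + \sqrt{\left(4 + 6\right)^{2} + 7^{2}}\right)^{3} = - \left(-1\right) \left(2 + \sqrt{10^{2} + 49}\right)^{3} = - \left(-1\right) \left(2 + \sqrt{100 + 49}\right)^{3} = - \left(-1\right) \left(2 + \sqrt{149}\right)^{3} = \left(2 + \sqrt{149}\right)^{3}$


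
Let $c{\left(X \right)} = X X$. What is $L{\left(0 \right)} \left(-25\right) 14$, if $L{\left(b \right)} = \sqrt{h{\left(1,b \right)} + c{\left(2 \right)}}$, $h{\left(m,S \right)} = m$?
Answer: $- 350 \sqrt{5} \approx -782.62$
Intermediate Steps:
$c{\left(X \right)} = X^{2}$
$L{\left(b \right)} = \sqrt{5}$ ($L{\left(b \right)} = \sqrt{1 + 2^{2}} = \sqrt{1 + 4} = \sqrt{5}$)
$L{\left(0 \right)} \left(-25\right) 14 = \sqrt{5} \left(-25\right) 14 = - 25 \sqrt{5} \cdot 14 = - 350 \sqrt{5}$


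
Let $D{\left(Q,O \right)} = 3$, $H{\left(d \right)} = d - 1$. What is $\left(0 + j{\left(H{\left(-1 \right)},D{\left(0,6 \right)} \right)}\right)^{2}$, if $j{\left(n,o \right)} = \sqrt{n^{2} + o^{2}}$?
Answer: $13$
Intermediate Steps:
$H{\left(d \right)} = -1 + d$ ($H{\left(d \right)} = d - 1 = -1 + d$)
$\left(0 + j{\left(H{\left(-1 \right)},D{\left(0,6 \right)} \right)}\right)^{2} = \left(0 + \sqrt{\left(-1 - 1\right)^{2} + 3^{2}}\right)^{2} = \left(0 + \sqrt{\left(-2\right)^{2} + 9}\right)^{2} = \left(0 + \sqrt{4 + 9}\right)^{2} = \left(0 + \sqrt{13}\right)^{2} = \left(\sqrt{13}\right)^{2} = 13$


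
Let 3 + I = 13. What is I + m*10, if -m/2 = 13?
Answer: -250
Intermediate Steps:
I = 10 (I = -3 + 13 = 10)
m = -26 (m = -2*13 = -26)
I + m*10 = 10 - 26*10 = 10 - 260 = -250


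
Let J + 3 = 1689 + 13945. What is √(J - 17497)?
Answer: I*√1866 ≈ 43.197*I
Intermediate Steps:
J = 15631 (J = -3 + (1689 + 13945) = -3 + 15634 = 15631)
√(J - 17497) = √(15631 - 17497) = √(-1866) = I*√1866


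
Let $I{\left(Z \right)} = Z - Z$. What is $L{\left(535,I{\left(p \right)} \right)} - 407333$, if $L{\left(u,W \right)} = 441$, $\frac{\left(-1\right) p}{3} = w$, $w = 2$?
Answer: $-406892$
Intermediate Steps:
$p = -6$ ($p = \left(-3\right) 2 = -6$)
$I{\left(Z \right)} = 0$
$L{\left(535,I{\left(p \right)} \right)} - 407333 = 441 - 407333 = -406892$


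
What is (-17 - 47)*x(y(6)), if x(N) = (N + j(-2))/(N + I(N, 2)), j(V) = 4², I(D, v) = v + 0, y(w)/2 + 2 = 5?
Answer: -176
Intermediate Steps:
y(w) = 6 (y(w) = -4 + 2*5 = -4 + 10 = 6)
I(D, v) = v
j(V) = 16
x(N) = (16 + N)/(2 + N) (x(N) = (N + 16)/(N + 2) = (16 + N)/(2 + N))
(-17 - 47)*x(y(6)) = (-17 - 47)*((16 + 6)/(2 + 6)) = -64*22/8 = -8*22 = -64*11/4 = -176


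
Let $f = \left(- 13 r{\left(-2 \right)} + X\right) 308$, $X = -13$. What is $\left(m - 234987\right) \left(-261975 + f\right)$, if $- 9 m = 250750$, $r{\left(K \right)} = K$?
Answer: $\frac{610264710643}{9} \approx 6.7807 \cdot 10^{10}$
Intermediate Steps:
$m = - \frac{250750}{9}$ ($m = \left(- \frac{1}{9}\right) 250750 = - \frac{250750}{9} \approx -27861.0$)
$f = 4004$ ($f = \left(\left(-13\right) \left(-2\right) - 13\right) 308 = \left(26 - 13\right) 308 = 13 \cdot 308 = 4004$)
$\left(m - 234987\right) \left(-261975 + f\right) = \left(- \frac{250750}{9} - 234987\right) \left(-261975 + 4004\right) = \left(- \frac{2365633}{9}\right) \left(-257971\right) = \frac{610264710643}{9}$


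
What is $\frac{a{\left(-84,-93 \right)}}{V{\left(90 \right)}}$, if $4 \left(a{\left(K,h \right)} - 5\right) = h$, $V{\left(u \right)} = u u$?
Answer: $- \frac{73}{32400} \approx -0.0022531$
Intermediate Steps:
$V{\left(u \right)} = u^{2}$
$a{\left(K,h \right)} = 5 + \frac{h}{4}$
$\frac{a{\left(-84,-93 \right)}}{V{\left(90 \right)}} = \frac{5 + \frac{1}{4} \left(-93\right)}{90^{2}} = \frac{5 - \frac{93}{4}}{8100} = \left(- \frac{73}{4}\right) \frac{1}{8100} = - \frac{73}{32400}$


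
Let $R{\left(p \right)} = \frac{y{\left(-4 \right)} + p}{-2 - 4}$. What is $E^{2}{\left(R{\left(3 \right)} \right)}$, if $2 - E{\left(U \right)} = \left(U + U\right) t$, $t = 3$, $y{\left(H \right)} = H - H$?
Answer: $25$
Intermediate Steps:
$y{\left(H \right)} = 0$
$R{\left(p \right)} = - \frac{p}{6}$ ($R{\left(p \right)} = \frac{0 + p}{-2 - 4} = \frac{p}{-6} = p \left(- \frac{1}{6}\right) = - \frac{p}{6}$)
$E{\left(U \right)} = 2 - 6 U$ ($E{\left(U \right)} = 2 - \left(U + U\right) 3 = 2 - 2 U 3 = 2 - 6 U$)
$E^{2}{\left(R{\left(3 \right)} \right)} = \left(2 - 6 \left(\left(- \frac{1}{6}\right) 3\right)\right)^{2} = \left(2 - -3\right)^{2} = \left(2 + 3\right)^{2} = 5^{2} = 25$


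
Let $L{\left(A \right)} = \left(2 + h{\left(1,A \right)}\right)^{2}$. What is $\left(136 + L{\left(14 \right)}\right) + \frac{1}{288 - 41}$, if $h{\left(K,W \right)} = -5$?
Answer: $\frac{35816}{247} \approx 145.0$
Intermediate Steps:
$L{\left(A \right)} = 9$ ($L{\left(A \right)} = \left(2 - 5\right)^{2} = \left(-3\right)^{2} = 9$)
$\left(136 + L{\left(14 \right)}\right) + \frac{1}{288 - 41} = \left(136 + 9\right) + \frac{1}{288 - 41} = 145 + \frac{1}{247} = \frac{35816}{247}$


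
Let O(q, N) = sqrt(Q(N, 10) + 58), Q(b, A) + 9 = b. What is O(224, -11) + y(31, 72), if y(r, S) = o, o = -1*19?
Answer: -19 + sqrt(38) ≈ -12.836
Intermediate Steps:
Q(b, A) = -9 + b
O(q, N) = sqrt(49 + N) (O(q, N) = sqrt((-9 + N) + 58) = sqrt(49 + N))
o = -19
y(r, S) = -19
O(224, -11) + y(31, 72) = sqrt(49 - 11) - 19 = sqrt(38) - 19 = -19 + sqrt(38)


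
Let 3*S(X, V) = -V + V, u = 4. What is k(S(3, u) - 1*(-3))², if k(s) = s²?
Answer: 81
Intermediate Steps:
S(X, V) = 0 (S(X, V) = (-V + V)/3 = (⅓)*0 = 0)
k(S(3, u) - 1*(-3))² = ((0 - 1*(-3))²)² = ((0 + 3)²)² = (3²)² = 9² = 81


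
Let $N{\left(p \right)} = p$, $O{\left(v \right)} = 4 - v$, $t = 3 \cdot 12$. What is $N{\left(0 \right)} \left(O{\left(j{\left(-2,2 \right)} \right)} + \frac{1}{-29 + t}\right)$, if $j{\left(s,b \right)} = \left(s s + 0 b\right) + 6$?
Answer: $0$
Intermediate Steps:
$j{\left(s,b \right)} = 6 + s^{2}$ ($j{\left(s,b \right)} = \left(s^{2} + 0\right) + 6 = s^{2} + 6 = 6 + s^{2}$)
$t = 36$
$N{\left(0 \right)} \left(O{\left(j{\left(-2,2 \right)} \right)} + \frac{1}{-29 + t}\right) = 0 \left(\left(4 - \left(6 + \left(-2\right)^{2}\right)\right) + \frac{1}{-29 + 36}\right) = 0 \left(\left(4 - \left(6 + 4\right)\right) + \frac{1}{7}\right) = 0 \left(\left(4 - 10\right) + \frac{1}{7}\right) = 0 \left(-6 + \frac{1}{7}\right) = 0 \left(- \frac{41}{7}\right) = 0$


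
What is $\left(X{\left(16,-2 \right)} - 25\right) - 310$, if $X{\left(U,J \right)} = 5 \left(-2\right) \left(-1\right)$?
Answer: $-325$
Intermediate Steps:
$X{\left(U,J \right)} = 10$ ($X{\left(U,J \right)} = \left(-10\right) \left(-1\right) = 10$)
$\left(X{\left(16,-2 \right)} - 25\right) - 310 = \left(10 - 25\right) - 310 = -15 - 310 = -325$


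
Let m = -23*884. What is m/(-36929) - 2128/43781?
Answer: 811570380/1616788549 ≈ 0.50196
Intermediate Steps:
m = -20332
m/(-36929) - 2128/43781 = -20332/(-36929) - 2128/43781 = -20332*(-1/36929) - 2128*1/43781 = 20332/36929 - 2128/43781 = 811570380/1616788549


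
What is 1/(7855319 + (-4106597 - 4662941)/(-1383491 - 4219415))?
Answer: 2801453/22006311363276 ≈ 1.2730e-7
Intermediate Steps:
1/(7855319 + (-4106597 - 4662941)/(-1383491 - 4219415)) = 1/(7855319 - 8769538/(-5602906)) = 1/(7855319 - 8769538*(-1/5602906)) = 1/(7855319 + 4384769/2801453) = 1/(22006311363276/2801453) = 2801453/22006311363276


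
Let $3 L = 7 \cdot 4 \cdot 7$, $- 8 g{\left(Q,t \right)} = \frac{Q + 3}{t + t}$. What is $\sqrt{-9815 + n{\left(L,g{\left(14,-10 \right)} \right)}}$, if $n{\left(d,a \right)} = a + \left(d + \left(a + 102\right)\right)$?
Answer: $\frac{i \sqrt{34730835}}{60} \approx 98.221 i$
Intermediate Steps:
$g{\left(Q,t \right)} = - \frac{3 + Q}{16 t}$ ($g{\left(Q,t \right)} = - \frac{\left(Q + 3\right) \frac{1}{t + t}}{8} = - \frac{\left(3 + Q\right) \frac{1}{2 t}}{8} = - \frac{\frac{1}{2} \frac{1}{t} \left(3 + Q\right)}{8} = - \frac{3 + Q}{16 t}$)
$L = \frac{196}{3}$ ($L = \frac{7 \cdot 4 \cdot 7}{3} = \frac{28 \cdot 7}{3} = \frac{1}{3} \cdot 196 = \frac{196}{3} \approx 65.333$)
$n{\left(d,a \right)} = 102 + d + 2 a$ ($n{\left(d,a \right)} = a + \left(d + \left(102 + a\right)\right) = a + \left(102 + a + d\right) = 102 + d + 2 a$)
$\sqrt{-9815 + n{\left(L,g{\left(14,-10 \right)} \right)}} = \sqrt{-9815 + \left(102 + \frac{196}{3} + 2 \frac{-3 - 14}{16 \left(-10\right)}\right)} = \sqrt{-9815 + \left(102 + \frac{196}{3} + 2 \cdot \frac{1}{16} \left(- \frac{1}{10}\right) \left(-3 - 14\right)\right)} = \sqrt{-9815 + \left(102 + \frac{196}{3} + 2 \cdot \frac{1}{16} \left(- \frac{1}{10}\right) \left(-17\right)\right)} = \sqrt{-9815 + \left(102 + \frac{196}{3} + 2 \cdot \frac{17}{160}\right)} = \sqrt{-9815 + \left(102 + \frac{196}{3} + \frac{17}{80}\right)} = \sqrt{-9815 + \frac{40211}{240}} = \sqrt{- \frac{2315389}{240}} = \frac{i \sqrt{34730835}}{60}$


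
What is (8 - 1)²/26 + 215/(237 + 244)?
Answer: 2243/962 ≈ 2.3316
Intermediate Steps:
(8 - 1)²/26 + 215/(237 + 244) = 7²*(1/26) + 215/481 = 49*(1/26) + 215*(1/481) = 49/26 + 215/481 = 2243/962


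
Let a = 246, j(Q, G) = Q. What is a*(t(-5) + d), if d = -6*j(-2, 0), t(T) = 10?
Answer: 5412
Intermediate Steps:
d = 12 (d = -6*(-2) = 12)
a*(t(-5) + d) = 246*(10 + 12) = 246*22 = 5412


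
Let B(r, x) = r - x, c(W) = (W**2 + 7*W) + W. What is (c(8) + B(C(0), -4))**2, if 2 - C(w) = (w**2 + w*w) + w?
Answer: 17956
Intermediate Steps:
C(w) = 2 - w - 2*w**2 (C(w) = 2 - ((w**2 + w*w) + w) = 2 - ((w**2 + w**2) + w) = 2 - (2*w**2 + w) = 2 - (w + 2*w**2) = 2 + (-w - 2*w**2) = 2 - w - 2*w**2)
c(W) = W**2 + 8*W
(c(8) + B(C(0), -4))**2 = (8*(8 + 8) + ((2 - 1*0 - 2*0**2) - 1*(-4)))**2 = (8*16 + ((2 + 0 - 2*0) + 4))**2 = (128 + ((2 + 0 + 0) + 4))**2 = (128 + (2 + 4))**2 = (128 + 6)**2 = 134**2 = 17956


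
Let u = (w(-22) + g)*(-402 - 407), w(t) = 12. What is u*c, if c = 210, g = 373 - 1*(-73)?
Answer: -77809620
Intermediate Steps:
g = 446 (g = 373 + 73 = 446)
u = -370522 (u = (12 + 446)*(-402 - 407) = 458*(-809) = -370522)
u*c = -370522*210 = -77809620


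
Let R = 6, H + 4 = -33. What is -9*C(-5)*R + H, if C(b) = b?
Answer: 233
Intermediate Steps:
H = -37 (H = -4 - 33 = -37)
-9*C(-5)*R + H = -(-45)*6 - 37 = -9*(-30) - 37 = 270 - 37 = 233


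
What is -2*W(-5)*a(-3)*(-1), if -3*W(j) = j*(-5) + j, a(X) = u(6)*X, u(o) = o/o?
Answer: 40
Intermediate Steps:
u(o) = 1
a(X) = X (a(X) = 1*X = X)
W(j) = 4*j/3 (W(j) = -(j*(-5) + j)/3 = -(-5*j + j)/3 = -(-4)*j/3 = 4*j/3)
-2*W(-5)*a(-3)*(-1) = -2*((4/3)*(-5))*(-3)*(-1) = -2*(-20/3*(-3))*(-1) = -40*(-1) = -2*(-20) = 40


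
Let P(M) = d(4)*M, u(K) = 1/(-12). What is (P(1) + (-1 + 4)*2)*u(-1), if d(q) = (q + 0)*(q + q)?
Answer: -19/6 ≈ -3.1667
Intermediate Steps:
d(q) = 2*q² (d(q) = q*(2*q) = 2*q²)
u(K) = -1/12
P(M) = 32*M (P(M) = (2*4²)*M = (2*16)*M = 32*M)
(P(1) + (-1 + 4)*2)*u(-1) = (32*1 + (-1 + 4)*2)*(-1/12) = (32 + 3*2)*(-1/12) = (32 + 6)*(-1/12) = 38*(-1/12) = -19/6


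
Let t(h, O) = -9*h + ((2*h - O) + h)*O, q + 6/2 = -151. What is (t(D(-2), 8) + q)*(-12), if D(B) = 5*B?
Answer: 4416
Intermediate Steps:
q = -154 (q = -3 - 151 = -154)
t(h, O) = -9*h + O*(-O + 3*h) (t(h, O) = -9*h + ((-O + 2*h) + h)*O = -9*h + (-O + 3*h)*O = -9*h + O*(-O + 3*h))
(t(D(-2), 8) + q)*(-12) = ((-1*8**2 - 45*(-2) + 3*8*(5*(-2))) - 154)*(-12) = ((-1*64 - 9*(-10) + 3*8*(-10)) - 154)*(-12) = ((-64 + 90 - 240) - 154)*(-12) = (-214 - 154)*(-12) = -368*(-12) = 4416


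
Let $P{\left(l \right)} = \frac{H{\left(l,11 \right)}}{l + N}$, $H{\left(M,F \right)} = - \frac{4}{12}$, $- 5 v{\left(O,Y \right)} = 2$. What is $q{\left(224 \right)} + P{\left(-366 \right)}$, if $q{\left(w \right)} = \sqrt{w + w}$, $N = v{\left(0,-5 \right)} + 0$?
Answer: $\frac{5}{5496} + 8 \sqrt{7} \approx 21.167$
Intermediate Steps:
$v{\left(O,Y \right)} = - \frac{2}{5}$ ($v{\left(O,Y \right)} = \left(- \frac{1}{5}\right) 2 = - \frac{2}{5}$)
$H{\left(M,F \right)} = - \frac{1}{3}$ ($H{\left(M,F \right)} = \left(-4\right) \frac{1}{12} = - \frac{1}{3}$)
$N = - \frac{2}{5}$ ($N = - \frac{2}{5} + 0 = - \frac{2}{5} \approx -0.4$)
$q{\left(w \right)} = \sqrt{2} \sqrt{w}$ ($q{\left(w \right)} = \sqrt{2 w} = \sqrt{2} \sqrt{w}$)
$P{\left(l \right)} = - \frac{1}{3 \left(- \frac{2}{5} + l\right)}$ ($P{\left(l \right)} = - \frac{1}{3 \left(l - \frac{2}{5}\right)} = - \frac{1}{3 \left(- \frac{2}{5} + l\right)}$)
$q{\left(224 \right)} + P{\left(-366 \right)} = \sqrt{2} \sqrt{224} - \frac{5}{-6 + 15 \left(-366\right)} = \sqrt{2} \cdot 4 \sqrt{14} - \frac{5}{-6 - 5490} = 8 \sqrt{7} - \frac{5}{-5496} = 8 \sqrt{7} - - \frac{5}{5496} = 8 \sqrt{7} + \frac{5}{5496} = \frac{5}{5496} + 8 \sqrt{7}$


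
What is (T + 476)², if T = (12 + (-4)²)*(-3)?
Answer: 153664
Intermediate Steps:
T = -84 (T = (12 + 16)*(-3) = 28*(-3) = -84)
(T + 476)² = (-84 + 476)² = 392² = 153664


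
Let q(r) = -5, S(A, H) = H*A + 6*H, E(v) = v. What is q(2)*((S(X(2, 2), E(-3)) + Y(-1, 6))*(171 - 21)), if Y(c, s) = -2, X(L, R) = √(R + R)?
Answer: 19500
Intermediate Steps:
X(L, R) = √2*√R (X(L, R) = √(2*R) = √2*√R)
S(A, H) = 6*H + A*H (S(A, H) = A*H + 6*H = 6*H + A*H)
q(2)*((S(X(2, 2), E(-3)) + Y(-1, 6))*(171 - 21)) = -5*(-3*(6 + √2*√2) - 2)*(171 - 21) = -5*(-3*(6 + 2) - 2)*150 = -5*(-3*8 - 2)*150 = -5*(-24 - 2)*150 = -(-130)*150 = -5*(-3900) = 19500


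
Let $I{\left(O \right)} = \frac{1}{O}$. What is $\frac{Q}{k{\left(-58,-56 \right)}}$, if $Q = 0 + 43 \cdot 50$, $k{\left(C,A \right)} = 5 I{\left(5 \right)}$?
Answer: $2150$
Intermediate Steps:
$k{\left(C,A \right)} = 1$ ($k{\left(C,A \right)} = \frac{5}{5} = 5 \cdot \frac{1}{5} = 1$)
$Q = 2150$ ($Q = 0 + 2150 = 2150$)
$\frac{Q}{k{\left(-58,-56 \right)}} = \frac{2150}{1} = 2150 \cdot 1 = 2150$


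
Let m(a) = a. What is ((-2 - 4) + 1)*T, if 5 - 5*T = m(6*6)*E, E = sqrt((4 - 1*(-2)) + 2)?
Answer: -5 + 72*sqrt(2) ≈ 96.823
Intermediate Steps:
E = 2*sqrt(2) (E = sqrt((4 + 2) + 2) = sqrt(6 + 2) = sqrt(8) = 2*sqrt(2) ≈ 2.8284)
T = 1 - 72*sqrt(2)/5 (T = 1 - 6*6*2*sqrt(2)/5 = 1 - 36*2*sqrt(2)/5 = 1 - 72*sqrt(2)/5 ≈ -19.365)
((-2 - 4) + 1)*T = ((-2 - 4) + 1)*(1 - 72*sqrt(2)/5) = (-6 + 1)*(1 - 72*sqrt(2)/5) = -5*(1 - 72*sqrt(2)/5) = -5 + 72*sqrt(2)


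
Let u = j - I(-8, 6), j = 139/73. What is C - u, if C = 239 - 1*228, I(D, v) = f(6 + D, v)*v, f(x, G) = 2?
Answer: 1540/73 ≈ 21.096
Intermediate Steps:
I(D, v) = 2*v
j = 139/73 (j = 139*(1/73) = 139/73 ≈ 1.9041)
u = -737/73 (u = 139/73 - 2*6 = 139/73 - 1*12 = 139/73 - 12 = -737/73 ≈ -10.096)
C = 11 (C = 239 - 228 = 11)
C - u = 11 - 1*(-737/73) = 11 + 737/73 = 1540/73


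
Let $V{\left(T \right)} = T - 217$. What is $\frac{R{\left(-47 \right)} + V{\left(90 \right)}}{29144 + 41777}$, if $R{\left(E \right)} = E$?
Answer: $- \frac{174}{70921} \approx -0.0024534$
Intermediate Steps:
$V{\left(T \right)} = -217 + T$
$\frac{R{\left(-47 \right)} + V{\left(90 \right)}}{29144 + 41777} = \frac{-47 + \left(-217 + 90\right)}{29144 + 41777} = \frac{-47 - 127}{70921} = \left(-174\right) \frac{1}{70921} = - \frac{174}{70921}$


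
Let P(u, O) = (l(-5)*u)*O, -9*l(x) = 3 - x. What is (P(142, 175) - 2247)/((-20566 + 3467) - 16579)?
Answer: 219023/303102 ≈ 0.72260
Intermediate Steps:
l(x) = -⅓ + x/9 (l(x) = -(3 - x)/9 = -⅓ + x/9)
P(u, O) = -8*O*u/9 (P(u, O) = ((-⅓ + (⅑)*(-5))*u)*O = ((-⅓ - 5/9)*u)*O = (-8*u/9)*O = -8*O*u/9)
(P(142, 175) - 2247)/((-20566 + 3467) - 16579) = (-8/9*175*142 - 2247)/((-20566 + 3467) - 16579) = (-198800/9 - 2247)/(-17099 - 16579) = -219023/9/(-33678) = -219023/9*(-1/33678) = 219023/303102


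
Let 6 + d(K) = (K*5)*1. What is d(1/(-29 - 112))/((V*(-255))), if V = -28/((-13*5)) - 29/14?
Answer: -154882/10736163 ≈ -0.014426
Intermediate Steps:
V = -1493/910 (V = -28/(-65) - 29*1/14 = -28*(-1/65) - 29/14 = 28/65 - 29/14 = -1493/910 ≈ -1.6407)
d(K) = -6 + 5*K (d(K) = -6 + (K*5)*1 = -6 + (5*K)*1 = -6 + 5*K)
d(1/(-29 - 112))/((V*(-255))) = (-6 + 5/(-29 - 112))/((-1493/910*(-255))) = (-6 + 5/(-141))/(76143/182) = (-6 + 5*(-1/141))*(182/76143) = (-6 - 5/141)*(182/76143) = -851/141*182/76143 = -154882/10736163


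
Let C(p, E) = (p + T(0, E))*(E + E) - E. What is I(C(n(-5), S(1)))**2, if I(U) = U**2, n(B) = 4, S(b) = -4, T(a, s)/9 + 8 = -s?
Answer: 4569760000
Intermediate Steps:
T(a, s) = -72 - 9*s (T(a, s) = -72 + 9*(-s) = -72 - 9*s)
C(p, E) = -E + 2*E*(-72 + p - 9*E) (C(p, E) = (p + (-72 - 9*E))*(E + E) - E = (-72 + p - 9*E)*(2*E) - E = 2*E*(-72 + p - 9*E) - E = -E + 2*E*(-72 + p - 9*E))
I(C(n(-5), S(1)))**2 = ((-4*(-145 - 18*(-4) + 2*4))**2)**2 = ((-4*(-145 + 72 + 8))**2)**2 = ((-4*(-65))**2)**2 = (260**2)**2 = 67600**2 = 4569760000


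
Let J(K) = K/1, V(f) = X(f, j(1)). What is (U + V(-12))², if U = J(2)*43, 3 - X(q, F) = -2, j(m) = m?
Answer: 8281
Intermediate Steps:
X(q, F) = 5 (X(q, F) = 3 - 1*(-2) = 3 + 2 = 5)
V(f) = 5
J(K) = K (J(K) = K*1 = K)
U = 86 (U = 2*43 = 86)
(U + V(-12))² = (86 + 5)² = 91² = 8281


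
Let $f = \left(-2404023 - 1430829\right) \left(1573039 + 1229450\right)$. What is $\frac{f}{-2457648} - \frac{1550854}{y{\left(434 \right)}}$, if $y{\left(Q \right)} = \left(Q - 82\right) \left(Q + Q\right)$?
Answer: $\frac{11401498150143407}{2607291456} \approx 4.3729 \cdot 10^{6}$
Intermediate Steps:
$f = -10747130546628$ ($f = \left(-3834852\right) 2802489 = -10747130546628$)
$y{\left(Q \right)} = 2 Q \left(-82 + Q\right)$ ($y{\left(Q \right)} = \left(-82 + Q\right) 2 Q = 2 Q \left(-82 + Q\right)$)
$\frac{f}{-2457648} - \frac{1550854}{y{\left(434 \right)}} = - \frac{10747130546628}{-2457648} - \frac{1550854}{2 \cdot 434 \left(-82 + 434\right)} = \left(-10747130546628\right) \left(- \frac{1}{2457648}\right) - \frac{1550854}{2 \cdot 434 \cdot 352} = \frac{298531404073}{68268} - \frac{1550854}{305536} = \frac{298531404073}{68268} - \frac{775427}{152768} = \frac{11401498150143407}{2607291456}$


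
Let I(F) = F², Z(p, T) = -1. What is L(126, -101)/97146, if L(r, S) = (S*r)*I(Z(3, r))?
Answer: -101/771 ≈ -0.13100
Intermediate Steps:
L(r, S) = S*r (L(r, S) = (S*r)*(-1)² = (S*r)*1 = S*r)
L(126, -101)/97146 = -101*126/97146 = -12726*1/97146 = -101/771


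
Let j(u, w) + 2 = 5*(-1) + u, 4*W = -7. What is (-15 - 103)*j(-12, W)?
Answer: 2242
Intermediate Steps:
W = -7/4 (W = (¼)*(-7) = -7/4 ≈ -1.7500)
j(u, w) = -7 + u (j(u, w) = -2 + (5*(-1) + u) = -2 + (-5 + u) = -7 + u)
(-15 - 103)*j(-12, W) = (-15 - 103)*(-7 - 12) = -118*(-19) = 2242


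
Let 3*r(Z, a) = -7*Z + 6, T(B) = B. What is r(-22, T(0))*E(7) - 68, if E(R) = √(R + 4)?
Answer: -68 + 160*√11/3 ≈ 108.89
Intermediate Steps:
r(Z, a) = 2 - 7*Z/3 (r(Z, a) = (-7*Z + 6)/3 = (6 - 7*Z)/3 = 2 - 7*Z/3)
E(R) = √(4 + R)
r(-22, T(0))*E(7) - 68 = (2 - 7/3*(-22))*√(4 + 7) - 68 = (2 + 154/3)*√11 - 68 = 160*√11/3 - 68 = -68 + 160*√11/3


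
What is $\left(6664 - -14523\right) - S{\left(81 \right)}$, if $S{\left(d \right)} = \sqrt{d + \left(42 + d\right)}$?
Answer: $21187 - 2 \sqrt{51} \approx 21173.0$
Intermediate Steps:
$S{\left(d \right)} = \sqrt{42 + 2 d}$
$\left(6664 - -14523\right) - S{\left(81 \right)} = \left(6664 - -14523\right) - \sqrt{42 + 2 \cdot 81} = \left(6664 + 14523\right) - \sqrt{42 + 162} = 21187 - \sqrt{204} = 21187 - 2 \sqrt{51}$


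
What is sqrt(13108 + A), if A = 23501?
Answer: sqrt(36609) ≈ 191.33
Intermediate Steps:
sqrt(13108 + A) = sqrt(13108 + 23501) = sqrt(36609)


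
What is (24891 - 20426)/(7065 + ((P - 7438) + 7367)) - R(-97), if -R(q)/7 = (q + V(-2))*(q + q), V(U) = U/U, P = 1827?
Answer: 1149980593/8821 ≈ 1.3037e+5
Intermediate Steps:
V(U) = 1
R(q) = -14*q*(1 + q) (R(q) = -7*(q + 1)*(q + q) = -7*(1 + q)*2*q = -14*q*(1 + q))
(24891 - 20426)/(7065 + ((P - 7438) + 7367)) - R(-97) = (24891 - 20426)/(7065 + ((1827 - 7438) + 7367)) - (-14)*(-97)*(1 - 97) = 4465/(7065 + (-5611 + 7367)) - (-14)*(-97)*(-96) = 4465/(7065 + 1756) - 1*(-130368) = 4465/8821 + 130368 = 1149980593/8821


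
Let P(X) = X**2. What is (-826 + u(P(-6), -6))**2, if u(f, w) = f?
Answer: 624100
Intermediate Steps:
(-826 + u(P(-6), -6))**2 = (-826 + (-6)**2)**2 = (-826 + 36)**2 = (-790)**2 = 624100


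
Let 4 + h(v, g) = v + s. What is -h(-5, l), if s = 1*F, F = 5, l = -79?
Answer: 4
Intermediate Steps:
s = 5 (s = 1*5 = 5)
h(v, g) = 1 + v (h(v, g) = -4 + (v + 5) = -4 + (5 + v) = 1 + v)
-h(-5, l) = -(1 - 5) = -1*(-4) = 4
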